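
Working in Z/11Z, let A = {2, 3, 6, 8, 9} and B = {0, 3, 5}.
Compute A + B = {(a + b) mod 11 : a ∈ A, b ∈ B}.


Work in Z/11Z: reduce every sum a + b modulo 11.
Enumerate all 15 pairs:
a = 2: 2+0=2, 2+3=5, 2+5=7
a = 3: 3+0=3, 3+3=6, 3+5=8
a = 6: 6+0=6, 6+3=9, 6+5=0
a = 8: 8+0=8, 8+3=0, 8+5=2
a = 9: 9+0=9, 9+3=1, 9+5=3
Distinct residues collected: {0, 1, 2, 3, 5, 6, 7, 8, 9}
|A + B| = 9 (out of 11 total residues).

A + B = {0, 1, 2, 3, 5, 6, 7, 8, 9}


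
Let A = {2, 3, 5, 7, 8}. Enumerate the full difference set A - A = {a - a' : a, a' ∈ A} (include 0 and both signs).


A - A = {a - a' : a, a' ∈ A}.
Compute a - a' for each ordered pair (a, a'):
a = 2: 2-2=0, 2-3=-1, 2-5=-3, 2-7=-5, 2-8=-6
a = 3: 3-2=1, 3-3=0, 3-5=-2, 3-7=-4, 3-8=-5
a = 5: 5-2=3, 5-3=2, 5-5=0, 5-7=-2, 5-8=-3
a = 7: 7-2=5, 7-3=4, 7-5=2, 7-7=0, 7-8=-1
a = 8: 8-2=6, 8-3=5, 8-5=3, 8-7=1, 8-8=0
Collecting distinct values (and noting 0 appears from a-a):
A - A = {-6, -5, -4, -3, -2, -1, 0, 1, 2, 3, 4, 5, 6}
|A - A| = 13

A - A = {-6, -5, -4, -3, -2, -1, 0, 1, 2, 3, 4, 5, 6}


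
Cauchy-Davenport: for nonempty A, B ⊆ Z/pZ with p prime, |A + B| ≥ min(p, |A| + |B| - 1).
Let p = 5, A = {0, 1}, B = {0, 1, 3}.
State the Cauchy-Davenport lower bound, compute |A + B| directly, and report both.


Cauchy-Davenport: |A + B| ≥ min(p, |A| + |B| - 1) for A, B nonempty in Z/pZ.
|A| = 2, |B| = 3, p = 5.
CD lower bound = min(5, 2 + 3 - 1) = min(5, 4) = 4.
Compute A + B mod 5 directly:
a = 0: 0+0=0, 0+1=1, 0+3=3
a = 1: 1+0=1, 1+1=2, 1+3=4
A + B = {0, 1, 2, 3, 4}, so |A + B| = 5.
Verify: 5 ≥ 4? Yes ✓.

CD lower bound = 4, actual |A + B| = 5.


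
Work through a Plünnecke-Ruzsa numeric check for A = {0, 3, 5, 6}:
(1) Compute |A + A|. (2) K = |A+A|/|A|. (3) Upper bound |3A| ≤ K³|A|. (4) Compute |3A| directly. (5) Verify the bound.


|A| = 4.
Step 1: Compute A + A by enumerating all 16 pairs.
A + A = {0, 3, 5, 6, 8, 9, 10, 11, 12}, so |A + A| = 9.
Step 2: Doubling constant K = |A + A|/|A| = 9/4 = 9/4 ≈ 2.2500.
Step 3: Plünnecke-Ruzsa gives |3A| ≤ K³·|A| = (2.2500)³ · 4 ≈ 45.5625.
Step 4: Compute 3A = A + A + A directly by enumerating all triples (a,b,c) ∈ A³; |3A| = 15.
Step 5: Check 15 ≤ 45.5625? Yes ✓.

K = 9/4, Plünnecke-Ruzsa bound K³|A| ≈ 45.5625, |3A| = 15, inequality holds.


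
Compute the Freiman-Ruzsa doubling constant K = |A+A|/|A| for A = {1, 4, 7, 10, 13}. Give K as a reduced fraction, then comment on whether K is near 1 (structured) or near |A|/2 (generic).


|A| = 5.
Compute A + A by enumerating all 25 pairs.
A + A = {2, 5, 8, 11, 14, 17, 20, 23, 26}, so |A + A| = 9.
K = |A + A| / |A| = 9/5 (already in lowest terms) ≈ 1.8000.
Reference: AP of size 5 gives K = 9/5 ≈ 1.8000; a fully generic set of size 5 gives K ≈ 3.0000.

|A| = 5, |A + A| = 9, K = 9/5.


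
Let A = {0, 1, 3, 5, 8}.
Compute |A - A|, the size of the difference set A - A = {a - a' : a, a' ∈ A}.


A - A = {a - a' : a, a' ∈ A}; |A| = 5.
Bounds: 2|A|-1 ≤ |A - A| ≤ |A|² - |A| + 1, i.e. 9 ≤ |A - A| ≤ 21.
Note: 0 ∈ A - A always (from a - a). The set is symmetric: if d ∈ A - A then -d ∈ A - A.
Enumerate nonzero differences d = a - a' with a > a' (then include -d):
Positive differences: {1, 2, 3, 4, 5, 7, 8}
Full difference set: {0} ∪ (positive diffs) ∪ (negative diffs).
|A - A| = 1 + 2·7 = 15 (matches direct enumeration: 15).

|A - A| = 15


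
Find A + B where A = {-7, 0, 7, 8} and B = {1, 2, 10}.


A + B = {a + b : a ∈ A, b ∈ B}.
Enumerate all |A|·|B| = 4·3 = 12 pairs (a, b) and collect distinct sums.
a = -7: -7+1=-6, -7+2=-5, -7+10=3
a = 0: 0+1=1, 0+2=2, 0+10=10
a = 7: 7+1=8, 7+2=9, 7+10=17
a = 8: 8+1=9, 8+2=10, 8+10=18
Collecting distinct sums: A + B = {-6, -5, 1, 2, 3, 8, 9, 10, 17, 18}
|A + B| = 10

A + B = {-6, -5, 1, 2, 3, 8, 9, 10, 17, 18}


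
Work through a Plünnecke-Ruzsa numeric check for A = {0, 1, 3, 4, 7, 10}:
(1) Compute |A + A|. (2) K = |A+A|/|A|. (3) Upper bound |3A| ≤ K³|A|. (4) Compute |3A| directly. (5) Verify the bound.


|A| = 6.
Step 1: Compute A + A by enumerating all 36 pairs.
A + A = {0, 1, 2, 3, 4, 5, 6, 7, 8, 10, 11, 13, 14, 17, 20}, so |A + A| = 15.
Step 2: Doubling constant K = |A + A|/|A| = 15/6 = 15/6 ≈ 2.5000.
Step 3: Plünnecke-Ruzsa gives |3A| ≤ K³·|A| = (2.5000)³ · 6 ≈ 93.7500.
Step 4: Compute 3A = A + A + A directly by enumerating all triples (a,b,c) ∈ A³; |3A| = 25.
Step 5: Check 25 ≤ 93.7500? Yes ✓.

K = 15/6, Plünnecke-Ruzsa bound K³|A| ≈ 93.7500, |3A| = 25, inequality holds.


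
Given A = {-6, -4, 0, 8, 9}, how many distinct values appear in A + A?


A + A = {a + a' : a, a' ∈ A}; |A| = 5.
General bounds: 2|A| - 1 ≤ |A + A| ≤ |A|(|A|+1)/2, i.e. 9 ≤ |A + A| ≤ 15.
Lower bound 2|A|-1 is attained iff A is an arithmetic progression.
Enumerate sums a + a' for a ≤ a' (symmetric, so this suffices):
a = -6: -6+-6=-12, -6+-4=-10, -6+0=-6, -6+8=2, -6+9=3
a = -4: -4+-4=-8, -4+0=-4, -4+8=4, -4+9=5
a = 0: 0+0=0, 0+8=8, 0+9=9
a = 8: 8+8=16, 8+9=17
a = 9: 9+9=18
Distinct sums: {-12, -10, -8, -6, -4, 0, 2, 3, 4, 5, 8, 9, 16, 17, 18}
|A + A| = 15

|A + A| = 15


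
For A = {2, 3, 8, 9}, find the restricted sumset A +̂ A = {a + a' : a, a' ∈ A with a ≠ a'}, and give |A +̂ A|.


Restricted sumset: A +̂ A = {a + a' : a ∈ A, a' ∈ A, a ≠ a'}.
Equivalently, take A + A and drop any sum 2a that is achievable ONLY as a + a for a ∈ A (i.e. sums representable only with equal summands).
Enumerate pairs (a, a') with a < a' (symmetric, so each unordered pair gives one sum; this covers all a ≠ a'):
  2 + 3 = 5
  2 + 8 = 10
  2 + 9 = 11
  3 + 8 = 11
  3 + 9 = 12
  8 + 9 = 17
Collected distinct sums: {5, 10, 11, 12, 17}
|A +̂ A| = 5
(Reference bound: |A +̂ A| ≥ 2|A| - 3 for |A| ≥ 2, with |A| = 4 giving ≥ 5.)

|A +̂ A| = 5


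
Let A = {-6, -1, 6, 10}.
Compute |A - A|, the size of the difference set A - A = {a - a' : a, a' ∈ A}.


A - A = {a - a' : a, a' ∈ A}; |A| = 4.
Bounds: 2|A|-1 ≤ |A - A| ≤ |A|² - |A| + 1, i.e. 7 ≤ |A - A| ≤ 13.
Note: 0 ∈ A - A always (from a - a). The set is symmetric: if d ∈ A - A then -d ∈ A - A.
Enumerate nonzero differences d = a - a' with a > a' (then include -d):
Positive differences: {4, 5, 7, 11, 12, 16}
Full difference set: {0} ∪ (positive diffs) ∪ (negative diffs).
|A - A| = 1 + 2·6 = 13 (matches direct enumeration: 13).

|A - A| = 13


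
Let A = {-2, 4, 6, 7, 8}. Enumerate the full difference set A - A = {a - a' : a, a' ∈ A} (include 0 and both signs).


A - A = {a - a' : a, a' ∈ A}.
Compute a - a' for each ordered pair (a, a'):
a = -2: -2--2=0, -2-4=-6, -2-6=-8, -2-7=-9, -2-8=-10
a = 4: 4--2=6, 4-4=0, 4-6=-2, 4-7=-3, 4-8=-4
a = 6: 6--2=8, 6-4=2, 6-6=0, 6-7=-1, 6-8=-2
a = 7: 7--2=9, 7-4=3, 7-6=1, 7-7=0, 7-8=-1
a = 8: 8--2=10, 8-4=4, 8-6=2, 8-7=1, 8-8=0
Collecting distinct values (and noting 0 appears from a-a):
A - A = {-10, -9, -8, -6, -4, -3, -2, -1, 0, 1, 2, 3, 4, 6, 8, 9, 10}
|A - A| = 17

A - A = {-10, -9, -8, -6, -4, -3, -2, -1, 0, 1, 2, 3, 4, 6, 8, 9, 10}


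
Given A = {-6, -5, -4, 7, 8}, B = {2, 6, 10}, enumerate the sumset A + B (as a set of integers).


A + B = {a + b : a ∈ A, b ∈ B}.
Enumerate all |A|·|B| = 5·3 = 15 pairs (a, b) and collect distinct sums.
a = -6: -6+2=-4, -6+6=0, -6+10=4
a = -5: -5+2=-3, -5+6=1, -5+10=5
a = -4: -4+2=-2, -4+6=2, -4+10=6
a = 7: 7+2=9, 7+6=13, 7+10=17
a = 8: 8+2=10, 8+6=14, 8+10=18
Collecting distinct sums: A + B = {-4, -3, -2, 0, 1, 2, 4, 5, 6, 9, 10, 13, 14, 17, 18}
|A + B| = 15

A + B = {-4, -3, -2, 0, 1, 2, 4, 5, 6, 9, 10, 13, 14, 17, 18}


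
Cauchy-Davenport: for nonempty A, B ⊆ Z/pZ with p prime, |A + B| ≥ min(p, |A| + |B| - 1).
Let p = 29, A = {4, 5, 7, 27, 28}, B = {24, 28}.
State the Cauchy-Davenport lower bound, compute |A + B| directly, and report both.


Cauchy-Davenport: |A + B| ≥ min(p, |A| + |B| - 1) for A, B nonempty in Z/pZ.
|A| = 5, |B| = 2, p = 29.
CD lower bound = min(29, 5 + 2 - 1) = min(29, 6) = 6.
Compute A + B mod 29 directly:
a = 4: 4+24=28, 4+28=3
a = 5: 5+24=0, 5+28=4
a = 7: 7+24=2, 7+28=6
a = 27: 27+24=22, 27+28=26
a = 28: 28+24=23, 28+28=27
A + B = {0, 2, 3, 4, 6, 22, 23, 26, 27, 28}, so |A + B| = 10.
Verify: 10 ≥ 6? Yes ✓.

CD lower bound = 6, actual |A + B| = 10.


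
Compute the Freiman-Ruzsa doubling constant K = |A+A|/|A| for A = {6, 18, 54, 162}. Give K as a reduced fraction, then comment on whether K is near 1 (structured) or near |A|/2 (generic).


|A| = 4.
Compute A + A by enumerating all 16 pairs.
A + A = {12, 24, 36, 60, 72, 108, 168, 180, 216, 324}, so |A + A| = 10.
K = |A + A| / |A| = 10/4 = 5/2 ≈ 2.5000.
Reference: AP of size 4 gives K = 7/4 ≈ 1.7500; a fully generic set of size 4 gives K ≈ 2.5000.

|A| = 4, |A + A| = 10, K = 10/4 = 5/2.


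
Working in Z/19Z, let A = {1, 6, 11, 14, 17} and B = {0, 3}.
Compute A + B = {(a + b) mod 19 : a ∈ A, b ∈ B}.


Work in Z/19Z: reduce every sum a + b modulo 19.
Enumerate all 10 pairs:
a = 1: 1+0=1, 1+3=4
a = 6: 6+0=6, 6+3=9
a = 11: 11+0=11, 11+3=14
a = 14: 14+0=14, 14+3=17
a = 17: 17+0=17, 17+3=1
Distinct residues collected: {1, 4, 6, 9, 11, 14, 17}
|A + B| = 7 (out of 19 total residues).

A + B = {1, 4, 6, 9, 11, 14, 17}


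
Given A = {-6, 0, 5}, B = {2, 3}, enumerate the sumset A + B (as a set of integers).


A + B = {a + b : a ∈ A, b ∈ B}.
Enumerate all |A|·|B| = 3·2 = 6 pairs (a, b) and collect distinct sums.
a = -6: -6+2=-4, -6+3=-3
a = 0: 0+2=2, 0+3=3
a = 5: 5+2=7, 5+3=8
Collecting distinct sums: A + B = {-4, -3, 2, 3, 7, 8}
|A + B| = 6

A + B = {-4, -3, 2, 3, 7, 8}


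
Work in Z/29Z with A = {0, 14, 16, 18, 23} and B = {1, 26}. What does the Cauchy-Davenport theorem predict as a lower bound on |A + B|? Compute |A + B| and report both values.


Cauchy-Davenport: |A + B| ≥ min(p, |A| + |B| - 1) for A, B nonempty in Z/pZ.
|A| = 5, |B| = 2, p = 29.
CD lower bound = min(29, 5 + 2 - 1) = min(29, 6) = 6.
Compute A + B mod 29 directly:
a = 0: 0+1=1, 0+26=26
a = 14: 14+1=15, 14+26=11
a = 16: 16+1=17, 16+26=13
a = 18: 18+1=19, 18+26=15
a = 23: 23+1=24, 23+26=20
A + B = {1, 11, 13, 15, 17, 19, 20, 24, 26}, so |A + B| = 9.
Verify: 9 ≥ 6? Yes ✓.

CD lower bound = 6, actual |A + B| = 9.


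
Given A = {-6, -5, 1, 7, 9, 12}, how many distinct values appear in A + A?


A + A = {a + a' : a, a' ∈ A}; |A| = 6.
General bounds: 2|A| - 1 ≤ |A + A| ≤ |A|(|A|+1)/2, i.e. 11 ≤ |A + A| ≤ 21.
Lower bound 2|A|-1 is attained iff A is an arithmetic progression.
Enumerate sums a + a' for a ≤ a' (symmetric, so this suffices):
a = -6: -6+-6=-12, -6+-5=-11, -6+1=-5, -6+7=1, -6+9=3, -6+12=6
a = -5: -5+-5=-10, -5+1=-4, -5+7=2, -5+9=4, -5+12=7
a = 1: 1+1=2, 1+7=8, 1+9=10, 1+12=13
a = 7: 7+7=14, 7+9=16, 7+12=19
a = 9: 9+9=18, 9+12=21
a = 12: 12+12=24
Distinct sums: {-12, -11, -10, -5, -4, 1, 2, 3, 4, 6, 7, 8, 10, 13, 14, 16, 18, 19, 21, 24}
|A + A| = 20

|A + A| = 20


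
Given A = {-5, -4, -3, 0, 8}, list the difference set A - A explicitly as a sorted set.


A - A = {a - a' : a, a' ∈ A}.
Compute a - a' for each ordered pair (a, a'):
a = -5: -5--5=0, -5--4=-1, -5--3=-2, -5-0=-5, -5-8=-13
a = -4: -4--5=1, -4--4=0, -4--3=-1, -4-0=-4, -4-8=-12
a = -3: -3--5=2, -3--4=1, -3--3=0, -3-0=-3, -3-8=-11
a = 0: 0--5=5, 0--4=4, 0--3=3, 0-0=0, 0-8=-8
a = 8: 8--5=13, 8--4=12, 8--3=11, 8-0=8, 8-8=0
Collecting distinct values (and noting 0 appears from a-a):
A - A = {-13, -12, -11, -8, -5, -4, -3, -2, -1, 0, 1, 2, 3, 4, 5, 8, 11, 12, 13}
|A - A| = 19

A - A = {-13, -12, -11, -8, -5, -4, -3, -2, -1, 0, 1, 2, 3, 4, 5, 8, 11, 12, 13}


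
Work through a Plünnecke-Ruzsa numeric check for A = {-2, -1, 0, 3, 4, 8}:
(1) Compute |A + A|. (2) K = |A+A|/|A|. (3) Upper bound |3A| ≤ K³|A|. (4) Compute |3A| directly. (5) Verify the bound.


|A| = 6.
Step 1: Compute A + A by enumerating all 36 pairs.
A + A = {-4, -3, -2, -1, 0, 1, 2, 3, 4, 6, 7, 8, 11, 12, 16}, so |A + A| = 15.
Step 2: Doubling constant K = |A + A|/|A| = 15/6 = 15/6 ≈ 2.5000.
Step 3: Plünnecke-Ruzsa gives |3A| ≤ K³·|A| = (2.5000)³ · 6 ≈ 93.7500.
Step 4: Compute 3A = A + A + A directly by enumerating all triples (a,b,c) ∈ A³; |3A| = 25.
Step 5: Check 25 ≤ 93.7500? Yes ✓.

K = 15/6, Plünnecke-Ruzsa bound K³|A| ≈ 93.7500, |3A| = 25, inequality holds.


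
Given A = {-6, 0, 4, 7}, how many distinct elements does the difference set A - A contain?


A - A = {a - a' : a, a' ∈ A}; |A| = 4.
Bounds: 2|A|-1 ≤ |A - A| ≤ |A|² - |A| + 1, i.e. 7 ≤ |A - A| ≤ 13.
Note: 0 ∈ A - A always (from a - a). The set is symmetric: if d ∈ A - A then -d ∈ A - A.
Enumerate nonzero differences d = a - a' with a > a' (then include -d):
Positive differences: {3, 4, 6, 7, 10, 13}
Full difference set: {0} ∪ (positive diffs) ∪ (negative diffs).
|A - A| = 1 + 2·6 = 13 (matches direct enumeration: 13).

|A - A| = 13


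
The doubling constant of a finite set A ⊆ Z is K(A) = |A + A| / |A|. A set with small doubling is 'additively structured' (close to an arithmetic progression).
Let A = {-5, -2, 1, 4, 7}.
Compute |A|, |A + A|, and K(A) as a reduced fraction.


|A| = 5.
Compute A + A by enumerating all 25 pairs.
A + A = {-10, -7, -4, -1, 2, 5, 8, 11, 14}, so |A + A| = 9.
K = |A + A| / |A| = 9/5 (already in lowest terms) ≈ 1.8000.
Reference: AP of size 5 gives K = 9/5 ≈ 1.8000; a fully generic set of size 5 gives K ≈ 3.0000.

|A| = 5, |A + A| = 9, K = 9/5.


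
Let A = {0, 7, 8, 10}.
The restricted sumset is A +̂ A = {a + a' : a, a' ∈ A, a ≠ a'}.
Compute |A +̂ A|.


Restricted sumset: A +̂ A = {a + a' : a ∈ A, a' ∈ A, a ≠ a'}.
Equivalently, take A + A and drop any sum 2a that is achievable ONLY as a + a for a ∈ A (i.e. sums representable only with equal summands).
Enumerate pairs (a, a') with a < a' (symmetric, so each unordered pair gives one sum; this covers all a ≠ a'):
  0 + 7 = 7
  0 + 8 = 8
  0 + 10 = 10
  7 + 8 = 15
  7 + 10 = 17
  8 + 10 = 18
Collected distinct sums: {7, 8, 10, 15, 17, 18}
|A +̂ A| = 6
(Reference bound: |A +̂ A| ≥ 2|A| - 3 for |A| ≥ 2, with |A| = 4 giving ≥ 5.)

|A +̂ A| = 6


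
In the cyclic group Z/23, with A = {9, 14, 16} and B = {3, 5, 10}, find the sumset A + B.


Work in Z/23Z: reduce every sum a + b modulo 23.
Enumerate all 9 pairs:
a = 9: 9+3=12, 9+5=14, 9+10=19
a = 14: 14+3=17, 14+5=19, 14+10=1
a = 16: 16+3=19, 16+5=21, 16+10=3
Distinct residues collected: {1, 3, 12, 14, 17, 19, 21}
|A + B| = 7 (out of 23 total residues).

A + B = {1, 3, 12, 14, 17, 19, 21}


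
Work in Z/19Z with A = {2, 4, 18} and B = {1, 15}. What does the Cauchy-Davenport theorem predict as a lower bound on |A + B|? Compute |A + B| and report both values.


Cauchy-Davenport: |A + B| ≥ min(p, |A| + |B| - 1) for A, B nonempty in Z/pZ.
|A| = 3, |B| = 2, p = 19.
CD lower bound = min(19, 3 + 2 - 1) = min(19, 4) = 4.
Compute A + B mod 19 directly:
a = 2: 2+1=3, 2+15=17
a = 4: 4+1=5, 4+15=0
a = 18: 18+1=0, 18+15=14
A + B = {0, 3, 5, 14, 17}, so |A + B| = 5.
Verify: 5 ≥ 4? Yes ✓.

CD lower bound = 4, actual |A + B| = 5.


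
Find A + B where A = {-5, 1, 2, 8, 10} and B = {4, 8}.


A + B = {a + b : a ∈ A, b ∈ B}.
Enumerate all |A|·|B| = 5·2 = 10 pairs (a, b) and collect distinct sums.
a = -5: -5+4=-1, -5+8=3
a = 1: 1+4=5, 1+8=9
a = 2: 2+4=6, 2+8=10
a = 8: 8+4=12, 8+8=16
a = 10: 10+4=14, 10+8=18
Collecting distinct sums: A + B = {-1, 3, 5, 6, 9, 10, 12, 14, 16, 18}
|A + B| = 10

A + B = {-1, 3, 5, 6, 9, 10, 12, 14, 16, 18}


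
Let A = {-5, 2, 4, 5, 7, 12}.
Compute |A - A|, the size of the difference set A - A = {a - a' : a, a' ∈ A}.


A - A = {a - a' : a, a' ∈ A}; |A| = 6.
Bounds: 2|A|-1 ≤ |A - A| ≤ |A|² - |A| + 1, i.e. 11 ≤ |A - A| ≤ 31.
Note: 0 ∈ A - A always (from a - a). The set is symmetric: if d ∈ A - A then -d ∈ A - A.
Enumerate nonzero differences d = a - a' with a > a' (then include -d):
Positive differences: {1, 2, 3, 5, 7, 8, 9, 10, 12, 17}
Full difference set: {0} ∪ (positive diffs) ∪ (negative diffs).
|A - A| = 1 + 2·10 = 21 (matches direct enumeration: 21).

|A - A| = 21


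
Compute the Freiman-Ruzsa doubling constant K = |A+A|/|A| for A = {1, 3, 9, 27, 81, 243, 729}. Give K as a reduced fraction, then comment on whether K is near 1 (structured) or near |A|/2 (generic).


|A| = 7.
Compute A + A by enumerating all 49 pairs.
A + A = {2, 4, 6, 10, 12, 18, 28, 30, 36, 54, 82, 84, 90, 108, 162, 244, 246, 252, 270, 324, 486, 730, 732, 738, 756, 810, 972, 1458}, so |A + A| = 28.
K = |A + A| / |A| = 28/7 = 4/1 ≈ 4.0000.
Reference: AP of size 7 gives K = 13/7 ≈ 1.8571; a fully generic set of size 7 gives K ≈ 4.0000.

|A| = 7, |A + A| = 28, K = 28/7 = 4/1.


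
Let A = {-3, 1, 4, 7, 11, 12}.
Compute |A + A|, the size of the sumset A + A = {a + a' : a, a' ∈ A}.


A + A = {a + a' : a, a' ∈ A}; |A| = 6.
General bounds: 2|A| - 1 ≤ |A + A| ≤ |A|(|A|+1)/2, i.e. 11 ≤ |A + A| ≤ 21.
Lower bound 2|A|-1 is attained iff A is an arithmetic progression.
Enumerate sums a + a' for a ≤ a' (symmetric, so this suffices):
a = -3: -3+-3=-6, -3+1=-2, -3+4=1, -3+7=4, -3+11=8, -3+12=9
a = 1: 1+1=2, 1+4=5, 1+7=8, 1+11=12, 1+12=13
a = 4: 4+4=8, 4+7=11, 4+11=15, 4+12=16
a = 7: 7+7=14, 7+11=18, 7+12=19
a = 11: 11+11=22, 11+12=23
a = 12: 12+12=24
Distinct sums: {-6, -2, 1, 2, 4, 5, 8, 9, 11, 12, 13, 14, 15, 16, 18, 19, 22, 23, 24}
|A + A| = 19

|A + A| = 19


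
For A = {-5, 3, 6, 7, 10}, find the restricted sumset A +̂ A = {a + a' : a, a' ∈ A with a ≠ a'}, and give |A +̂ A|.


Restricted sumset: A +̂ A = {a + a' : a ∈ A, a' ∈ A, a ≠ a'}.
Equivalently, take A + A and drop any sum 2a that is achievable ONLY as a + a for a ∈ A (i.e. sums representable only with equal summands).
Enumerate pairs (a, a') with a < a' (symmetric, so each unordered pair gives one sum; this covers all a ≠ a'):
  -5 + 3 = -2
  -5 + 6 = 1
  -5 + 7 = 2
  -5 + 10 = 5
  3 + 6 = 9
  3 + 7 = 10
  3 + 10 = 13
  6 + 7 = 13
  6 + 10 = 16
  7 + 10 = 17
Collected distinct sums: {-2, 1, 2, 5, 9, 10, 13, 16, 17}
|A +̂ A| = 9
(Reference bound: |A +̂ A| ≥ 2|A| - 3 for |A| ≥ 2, with |A| = 5 giving ≥ 7.)

|A +̂ A| = 9


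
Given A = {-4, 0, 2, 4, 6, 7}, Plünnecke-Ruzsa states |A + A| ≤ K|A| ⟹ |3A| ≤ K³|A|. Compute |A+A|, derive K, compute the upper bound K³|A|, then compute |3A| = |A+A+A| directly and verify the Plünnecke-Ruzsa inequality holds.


|A| = 6.
Step 1: Compute A + A by enumerating all 36 pairs.
A + A = {-8, -4, -2, 0, 2, 3, 4, 6, 7, 8, 9, 10, 11, 12, 13, 14}, so |A + A| = 16.
Step 2: Doubling constant K = |A + A|/|A| = 16/6 = 16/6 ≈ 2.6667.
Step 3: Plünnecke-Ruzsa gives |3A| ≤ K³·|A| = (2.6667)³ · 6 ≈ 113.7778.
Step 4: Compute 3A = A + A + A directly by enumerating all triples (a,b,c) ∈ A³; |3A| = 27.
Step 5: Check 27 ≤ 113.7778? Yes ✓.

K = 16/6, Plünnecke-Ruzsa bound K³|A| ≈ 113.7778, |3A| = 27, inequality holds.


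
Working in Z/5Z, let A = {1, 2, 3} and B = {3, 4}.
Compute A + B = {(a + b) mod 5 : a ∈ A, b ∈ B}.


Work in Z/5Z: reduce every sum a + b modulo 5.
Enumerate all 6 pairs:
a = 1: 1+3=4, 1+4=0
a = 2: 2+3=0, 2+4=1
a = 3: 3+3=1, 3+4=2
Distinct residues collected: {0, 1, 2, 4}
|A + B| = 4 (out of 5 total residues).

A + B = {0, 1, 2, 4}


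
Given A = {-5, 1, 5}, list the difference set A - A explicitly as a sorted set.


A - A = {a - a' : a, a' ∈ A}.
Compute a - a' for each ordered pair (a, a'):
a = -5: -5--5=0, -5-1=-6, -5-5=-10
a = 1: 1--5=6, 1-1=0, 1-5=-4
a = 5: 5--5=10, 5-1=4, 5-5=0
Collecting distinct values (and noting 0 appears from a-a):
A - A = {-10, -6, -4, 0, 4, 6, 10}
|A - A| = 7

A - A = {-10, -6, -4, 0, 4, 6, 10}


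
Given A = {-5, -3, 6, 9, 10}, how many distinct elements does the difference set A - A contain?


A - A = {a - a' : a, a' ∈ A}; |A| = 5.
Bounds: 2|A|-1 ≤ |A - A| ≤ |A|² - |A| + 1, i.e. 9 ≤ |A - A| ≤ 21.
Note: 0 ∈ A - A always (from a - a). The set is symmetric: if d ∈ A - A then -d ∈ A - A.
Enumerate nonzero differences d = a - a' with a > a' (then include -d):
Positive differences: {1, 2, 3, 4, 9, 11, 12, 13, 14, 15}
Full difference set: {0} ∪ (positive diffs) ∪ (negative diffs).
|A - A| = 1 + 2·10 = 21 (matches direct enumeration: 21).

|A - A| = 21


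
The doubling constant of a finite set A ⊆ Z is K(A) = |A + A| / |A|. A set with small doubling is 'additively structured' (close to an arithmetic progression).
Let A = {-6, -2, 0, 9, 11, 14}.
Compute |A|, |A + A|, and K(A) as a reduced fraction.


|A| = 6.
Compute A + A by enumerating all 36 pairs.
A + A = {-12, -8, -6, -4, -2, 0, 3, 5, 7, 8, 9, 11, 12, 14, 18, 20, 22, 23, 25, 28}, so |A + A| = 20.
K = |A + A| / |A| = 20/6 = 10/3 ≈ 3.3333.
Reference: AP of size 6 gives K = 11/6 ≈ 1.8333; a fully generic set of size 6 gives K ≈ 3.5000.

|A| = 6, |A + A| = 20, K = 20/6 = 10/3.


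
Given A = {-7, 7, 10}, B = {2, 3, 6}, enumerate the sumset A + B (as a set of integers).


A + B = {a + b : a ∈ A, b ∈ B}.
Enumerate all |A|·|B| = 3·3 = 9 pairs (a, b) and collect distinct sums.
a = -7: -7+2=-5, -7+3=-4, -7+6=-1
a = 7: 7+2=9, 7+3=10, 7+6=13
a = 10: 10+2=12, 10+3=13, 10+6=16
Collecting distinct sums: A + B = {-5, -4, -1, 9, 10, 12, 13, 16}
|A + B| = 8

A + B = {-5, -4, -1, 9, 10, 12, 13, 16}


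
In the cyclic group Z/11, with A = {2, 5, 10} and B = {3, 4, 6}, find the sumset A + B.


Work in Z/11Z: reduce every sum a + b modulo 11.
Enumerate all 9 pairs:
a = 2: 2+3=5, 2+4=6, 2+6=8
a = 5: 5+3=8, 5+4=9, 5+6=0
a = 10: 10+3=2, 10+4=3, 10+6=5
Distinct residues collected: {0, 2, 3, 5, 6, 8, 9}
|A + B| = 7 (out of 11 total residues).

A + B = {0, 2, 3, 5, 6, 8, 9}


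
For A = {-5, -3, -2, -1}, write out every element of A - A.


A - A = {a - a' : a, a' ∈ A}.
Compute a - a' for each ordered pair (a, a'):
a = -5: -5--5=0, -5--3=-2, -5--2=-3, -5--1=-4
a = -3: -3--5=2, -3--3=0, -3--2=-1, -3--1=-2
a = -2: -2--5=3, -2--3=1, -2--2=0, -2--1=-1
a = -1: -1--5=4, -1--3=2, -1--2=1, -1--1=0
Collecting distinct values (and noting 0 appears from a-a):
A - A = {-4, -3, -2, -1, 0, 1, 2, 3, 4}
|A - A| = 9

A - A = {-4, -3, -2, -1, 0, 1, 2, 3, 4}


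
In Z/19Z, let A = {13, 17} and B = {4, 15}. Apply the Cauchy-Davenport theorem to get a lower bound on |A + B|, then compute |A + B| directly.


Cauchy-Davenport: |A + B| ≥ min(p, |A| + |B| - 1) for A, B nonempty in Z/pZ.
|A| = 2, |B| = 2, p = 19.
CD lower bound = min(19, 2 + 2 - 1) = min(19, 3) = 3.
Compute A + B mod 19 directly:
a = 13: 13+4=17, 13+15=9
a = 17: 17+4=2, 17+15=13
A + B = {2, 9, 13, 17}, so |A + B| = 4.
Verify: 4 ≥ 3? Yes ✓.

CD lower bound = 3, actual |A + B| = 4.


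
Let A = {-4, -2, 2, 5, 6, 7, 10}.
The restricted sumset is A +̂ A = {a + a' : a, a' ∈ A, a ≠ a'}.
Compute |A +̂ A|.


Restricted sumset: A +̂ A = {a + a' : a ∈ A, a' ∈ A, a ≠ a'}.
Equivalently, take A + A and drop any sum 2a that is achievable ONLY as a + a for a ∈ A (i.e. sums representable only with equal summands).
Enumerate pairs (a, a') with a < a' (symmetric, so each unordered pair gives one sum; this covers all a ≠ a'):
  -4 + -2 = -6
  -4 + 2 = -2
  -4 + 5 = 1
  -4 + 6 = 2
  -4 + 7 = 3
  -4 + 10 = 6
  -2 + 2 = 0
  -2 + 5 = 3
  -2 + 6 = 4
  -2 + 7 = 5
  -2 + 10 = 8
  2 + 5 = 7
  2 + 6 = 8
  2 + 7 = 9
  2 + 10 = 12
  5 + 6 = 11
  5 + 7 = 12
  5 + 10 = 15
  6 + 7 = 13
  6 + 10 = 16
  7 + 10 = 17
Collected distinct sums: {-6, -2, 0, 1, 2, 3, 4, 5, 6, 7, 8, 9, 11, 12, 13, 15, 16, 17}
|A +̂ A| = 18
(Reference bound: |A +̂ A| ≥ 2|A| - 3 for |A| ≥ 2, with |A| = 7 giving ≥ 11.)

|A +̂ A| = 18


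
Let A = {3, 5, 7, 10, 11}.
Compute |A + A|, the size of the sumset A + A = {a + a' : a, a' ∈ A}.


A + A = {a + a' : a, a' ∈ A}; |A| = 5.
General bounds: 2|A| - 1 ≤ |A + A| ≤ |A|(|A|+1)/2, i.e. 9 ≤ |A + A| ≤ 15.
Lower bound 2|A|-1 is attained iff A is an arithmetic progression.
Enumerate sums a + a' for a ≤ a' (symmetric, so this suffices):
a = 3: 3+3=6, 3+5=8, 3+7=10, 3+10=13, 3+11=14
a = 5: 5+5=10, 5+7=12, 5+10=15, 5+11=16
a = 7: 7+7=14, 7+10=17, 7+11=18
a = 10: 10+10=20, 10+11=21
a = 11: 11+11=22
Distinct sums: {6, 8, 10, 12, 13, 14, 15, 16, 17, 18, 20, 21, 22}
|A + A| = 13

|A + A| = 13


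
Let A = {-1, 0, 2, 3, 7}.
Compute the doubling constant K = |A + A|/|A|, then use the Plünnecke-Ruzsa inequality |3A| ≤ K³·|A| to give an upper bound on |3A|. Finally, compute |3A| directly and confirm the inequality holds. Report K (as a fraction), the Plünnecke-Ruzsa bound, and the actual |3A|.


|A| = 5.
Step 1: Compute A + A by enumerating all 25 pairs.
A + A = {-2, -1, 0, 1, 2, 3, 4, 5, 6, 7, 9, 10, 14}, so |A + A| = 13.
Step 2: Doubling constant K = |A + A|/|A| = 13/5 = 13/5 ≈ 2.6000.
Step 3: Plünnecke-Ruzsa gives |3A| ≤ K³·|A| = (2.6000)³ · 5 ≈ 87.8800.
Step 4: Compute 3A = A + A + A directly by enumerating all triples (a,b,c) ∈ A³; |3A| = 21.
Step 5: Check 21 ≤ 87.8800? Yes ✓.

K = 13/5, Plünnecke-Ruzsa bound K³|A| ≈ 87.8800, |3A| = 21, inequality holds.


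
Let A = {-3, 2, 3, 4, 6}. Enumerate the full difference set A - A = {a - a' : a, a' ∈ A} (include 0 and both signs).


A - A = {a - a' : a, a' ∈ A}.
Compute a - a' for each ordered pair (a, a'):
a = -3: -3--3=0, -3-2=-5, -3-3=-6, -3-4=-7, -3-6=-9
a = 2: 2--3=5, 2-2=0, 2-3=-1, 2-4=-2, 2-6=-4
a = 3: 3--3=6, 3-2=1, 3-3=0, 3-4=-1, 3-6=-3
a = 4: 4--3=7, 4-2=2, 4-3=1, 4-4=0, 4-6=-2
a = 6: 6--3=9, 6-2=4, 6-3=3, 6-4=2, 6-6=0
Collecting distinct values (and noting 0 appears from a-a):
A - A = {-9, -7, -6, -5, -4, -3, -2, -1, 0, 1, 2, 3, 4, 5, 6, 7, 9}
|A - A| = 17

A - A = {-9, -7, -6, -5, -4, -3, -2, -1, 0, 1, 2, 3, 4, 5, 6, 7, 9}


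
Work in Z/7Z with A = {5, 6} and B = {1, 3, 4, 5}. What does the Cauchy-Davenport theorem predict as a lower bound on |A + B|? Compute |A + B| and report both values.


Cauchy-Davenport: |A + B| ≥ min(p, |A| + |B| - 1) for A, B nonempty in Z/pZ.
|A| = 2, |B| = 4, p = 7.
CD lower bound = min(7, 2 + 4 - 1) = min(7, 5) = 5.
Compute A + B mod 7 directly:
a = 5: 5+1=6, 5+3=1, 5+4=2, 5+5=3
a = 6: 6+1=0, 6+3=2, 6+4=3, 6+5=4
A + B = {0, 1, 2, 3, 4, 6}, so |A + B| = 6.
Verify: 6 ≥ 5? Yes ✓.

CD lower bound = 5, actual |A + B| = 6.


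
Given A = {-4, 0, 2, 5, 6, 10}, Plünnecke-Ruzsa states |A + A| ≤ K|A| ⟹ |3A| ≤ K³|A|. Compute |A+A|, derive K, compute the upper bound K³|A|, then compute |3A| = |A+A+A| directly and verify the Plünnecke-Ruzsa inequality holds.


|A| = 6.
Step 1: Compute A + A by enumerating all 36 pairs.
A + A = {-8, -4, -2, 0, 1, 2, 4, 5, 6, 7, 8, 10, 11, 12, 15, 16, 20}, so |A + A| = 17.
Step 2: Doubling constant K = |A + A|/|A| = 17/6 = 17/6 ≈ 2.8333.
Step 3: Plünnecke-Ruzsa gives |3A| ≤ K³·|A| = (2.8333)³ · 6 ≈ 136.4722.
Step 4: Compute 3A = A + A + A directly by enumerating all triples (a,b,c) ∈ A³; |3A| = 31.
Step 5: Check 31 ≤ 136.4722? Yes ✓.

K = 17/6, Plünnecke-Ruzsa bound K³|A| ≈ 136.4722, |3A| = 31, inequality holds.


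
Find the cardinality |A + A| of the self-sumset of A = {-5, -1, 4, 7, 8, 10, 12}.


A + A = {a + a' : a, a' ∈ A}; |A| = 7.
General bounds: 2|A| - 1 ≤ |A + A| ≤ |A|(|A|+1)/2, i.e. 13 ≤ |A + A| ≤ 28.
Lower bound 2|A|-1 is attained iff A is an arithmetic progression.
Enumerate sums a + a' for a ≤ a' (symmetric, so this suffices):
a = -5: -5+-5=-10, -5+-1=-6, -5+4=-1, -5+7=2, -5+8=3, -5+10=5, -5+12=7
a = -1: -1+-1=-2, -1+4=3, -1+7=6, -1+8=7, -1+10=9, -1+12=11
a = 4: 4+4=8, 4+7=11, 4+8=12, 4+10=14, 4+12=16
a = 7: 7+7=14, 7+8=15, 7+10=17, 7+12=19
a = 8: 8+8=16, 8+10=18, 8+12=20
a = 10: 10+10=20, 10+12=22
a = 12: 12+12=24
Distinct sums: {-10, -6, -2, -1, 2, 3, 5, 6, 7, 8, 9, 11, 12, 14, 15, 16, 17, 18, 19, 20, 22, 24}
|A + A| = 22

|A + A| = 22


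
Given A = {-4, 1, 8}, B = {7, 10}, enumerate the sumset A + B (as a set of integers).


A + B = {a + b : a ∈ A, b ∈ B}.
Enumerate all |A|·|B| = 3·2 = 6 pairs (a, b) and collect distinct sums.
a = -4: -4+7=3, -4+10=6
a = 1: 1+7=8, 1+10=11
a = 8: 8+7=15, 8+10=18
Collecting distinct sums: A + B = {3, 6, 8, 11, 15, 18}
|A + B| = 6

A + B = {3, 6, 8, 11, 15, 18}


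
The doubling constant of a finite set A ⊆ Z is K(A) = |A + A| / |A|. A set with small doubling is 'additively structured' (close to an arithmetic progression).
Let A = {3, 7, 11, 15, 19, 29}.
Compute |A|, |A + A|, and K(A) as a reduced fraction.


|A| = 6.
Compute A + A by enumerating all 36 pairs.
A + A = {6, 10, 14, 18, 22, 26, 30, 32, 34, 36, 38, 40, 44, 48, 58}, so |A + A| = 15.
K = |A + A| / |A| = 15/6 = 5/2 ≈ 2.5000.
Reference: AP of size 6 gives K = 11/6 ≈ 1.8333; a fully generic set of size 6 gives K ≈ 3.5000.

|A| = 6, |A + A| = 15, K = 15/6 = 5/2.


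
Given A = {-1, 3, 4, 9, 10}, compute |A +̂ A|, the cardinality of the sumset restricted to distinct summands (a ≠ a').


Restricted sumset: A +̂ A = {a + a' : a ∈ A, a' ∈ A, a ≠ a'}.
Equivalently, take A + A and drop any sum 2a that is achievable ONLY as a + a for a ∈ A (i.e. sums representable only with equal summands).
Enumerate pairs (a, a') with a < a' (symmetric, so each unordered pair gives one sum; this covers all a ≠ a'):
  -1 + 3 = 2
  -1 + 4 = 3
  -1 + 9 = 8
  -1 + 10 = 9
  3 + 4 = 7
  3 + 9 = 12
  3 + 10 = 13
  4 + 9 = 13
  4 + 10 = 14
  9 + 10 = 19
Collected distinct sums: {2, 3, 7, 8, 9, 12, 13, 14, 19}
|A +̂ A| = 9
(Reference bound: |A +̂ A| ≥ 2|A| - 3 for |A| ≥ 2, with |A| = 5 giving ≥ 7.)

|A +̂ A| = 9


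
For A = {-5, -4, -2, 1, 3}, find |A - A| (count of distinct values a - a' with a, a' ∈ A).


A - A = {a - a' : a, a' ∈ A}; |A| = 5.
Bounds: 2|A|-1 ≤ |A - A| ≤ |A|² - |A| + 1, i.e. 9 ≤ |A - A| ≤ 21.
Note: 0 ∈ A - A always (from a - a). The set is symmetric: if d ∈ A - A then -d ∈ A - A.
Enumerate nonzero differences d = a - a' with a > a' (then include -d):
Positive differences: {1, 2, 3, 5, 6, 7, 8}
Full difference set: {0} ∪ (positive diffs) ∪ (negative diffs).
|A - A| = 1 + 2·7 = 15 (matches direct enumeration: 15).

|A - A| = 15


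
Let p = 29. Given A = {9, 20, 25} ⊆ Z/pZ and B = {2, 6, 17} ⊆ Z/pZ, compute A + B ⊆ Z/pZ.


Work in Z/29Z: reduce every sum a + b modulo 29.
Enumerate all 9 pairs:
a = 9: 9+2=11, 9+6=15, 9+17=26
a = 20: 20+2=22, 20+6=26, 20+17=8
a = 25: 25+2=27, 25+6=2, 25+17=13
Distinct residues collected: {2, 8, 11, 13, 15, 22, 26, 27}
|A + B| = 8 (out of 29 total residues).

A + B = {2, 8, 11, 13, 15, 22, 26, 27}


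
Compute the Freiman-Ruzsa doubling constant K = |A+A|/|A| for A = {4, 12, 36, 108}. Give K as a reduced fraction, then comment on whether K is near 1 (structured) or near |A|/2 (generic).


|A| = 4.
Compute A + A by enumerating all 16 pairs.
A + A = {8, 16, 24, 40, 48, 72, 112, 120, 144, 216}, so |A + A| = 10.
K = |A + A| / |A| = 10/4 = 5/2 ≈ 2.5000.
Reference: AP of size 4 gives K = 7/4 ≈ 1.7500; a fully generic set of size 4 gives K ≈ 2.5000.

|A| = 4, |A + A| = 10, K = 10/4 = 5/2.


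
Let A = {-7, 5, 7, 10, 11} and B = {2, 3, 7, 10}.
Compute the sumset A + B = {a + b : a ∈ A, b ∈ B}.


A + B = {a + b : a ∈ A, b ∈ B}.
Enumerate all |A|·|B| = 5·4 = 20 pairs (a, b) and collect distinct sums.
a = -7: -7+2=-5, -7+3=-4, -7+7=0, -7+10=3
a = 5: 5+2=7, 5+3=8, 5+7=12, 5+10=15
a = 7: 7+2=9, 7+3=10, 7+7=14, 7+10=17
a = 10: 10+2=12, 10+3=13, 10+7=17, 10+10=20
a = 11: 11+2=13, 11+3=14, 11+7=18, 11+10=21
Collecting distinct sums: A + B = {-5, -4, 0, 3, 7, 8, 9, 10, 12, 13, 14, 15, 17, 18, 20, 21}
|A + B| = 16

A + B = {-5, -4, 0, 3, 7, 8, 9, 10, 12, 13, 14, 15, 17, 18, 20, 21}


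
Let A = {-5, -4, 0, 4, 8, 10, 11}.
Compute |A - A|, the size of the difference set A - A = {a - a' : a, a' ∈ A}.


A - A = {a - a' : a, a' ∈ A}; |A| = 7.
Bounds: 2|A|-1 ≤ |A - A| ≤ |A|² - |A| + 1, i.e. 13 ≤ |A - A| ≤ 43.
Note: 0 ∈ A - A always (from a - a). The set is symmetric: if d ∈ A - A then -d ∈ A - A.
Enumerate nonzero differences d = a - a' with a > a' (then include -d):
Positive differences: {1, 2, 3, 4, 5, 6, 7, 8, 9, 10, 11, 12, 13, 14, 15, 16}
Full difference set: {0} ∪ (positive diffs) ∪ (negative diffs).
|A - A| = 1 + 2·16 = 33 (matches direct enumeration: 33).

|A - A| = 33


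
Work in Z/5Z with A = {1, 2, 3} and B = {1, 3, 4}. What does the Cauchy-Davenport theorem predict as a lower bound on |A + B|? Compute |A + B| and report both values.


Cauchy-Davenport: |A + B| ≥ min(p, |A| + |B| - 1) for A, B nonempty in Z/pZ.
|A| = 3, |B| = 3, p = 5.
CD lower bound = min(5, 3 + 3 - 1) = min(5, 5) = 5.
Compute A + B mod 5 directly:
a = 1: 1+1=2, 1+3=4, 1+4=0
a = 2: 2+1=3, 2+3=0, 2+4=1
a = 3: 3+1=4, 3+3=1, 3+4=2
A + B = {0, 1, 2, 3, 4}, so |A + B| = 5.
Verify: 5 ≥ 5? Yes ✓.

CD lower bound = 5, actual |A + B| = 5.


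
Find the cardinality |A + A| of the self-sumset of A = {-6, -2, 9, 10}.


A + A = {a + a' : a, a' ∈ A}; |A| = 4.
General bounds: 2|A| - 1 ≤ |A + A| ≤ |A|(|A|+1)/2, i.e. 7 ≤ |A + A| ≤ 10.
Lower bound 2|A|-1 is attained iff A is an arithmetic progression.
Enumerate sums a + a' for a ≤ a' (symmetric, so this suffices):
a = -6: -6+-6=-12, -6+-2=-8, -6+9=3, -6+10=4
a = -2: -2+-2=-4, -2+9=7, -2+10=8
a = 9: 9+9=18, 9+10=19
a = 10: 10+10=20
Distinct sums: {-12, -8, -4, 3, 4, 7, 8, 18, 19, 20}
|A + A| = 10

|A + A| = 10


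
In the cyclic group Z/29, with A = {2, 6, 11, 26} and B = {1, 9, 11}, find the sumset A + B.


Work in Z/29Z: reduce every sum a + b modulo 29.
Enumerate all 12 pairs:
a = 2: 2+1=3, 2+9=11, 2+11=13
a = 6: 6+1=7, 6+9=15, 6+11=17
a = 11: 11+1=12, 11+9=20, 11+11=22
a = 26: 26+1=27, 26+9=6, 26+11=8
Distinct residues collected: {3, 6, 7, 8, 11, 12, 13, 15, 17, 20, 22, 27}
|A + B| = 12 (out of 29 total residues).

A + B = {3, 6, 7, 8, 11, 12, 13, 15, 17, 20, 22, 27}


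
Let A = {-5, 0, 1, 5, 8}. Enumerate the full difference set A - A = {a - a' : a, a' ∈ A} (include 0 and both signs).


A - A = {a - a' : a, a' ∈ A}.
Compute a - a' for each ordered pair (a, a'):
a = -5: -5--5=0, -5-0=-5, -5-1=-6, -5-5=-10, -5-8=-13
a = 0: 0--5=5, 0-0=0, 0-1=-1, 0-5=-5, 0-8=-8
a = 1: 1--5=6, 1-0=1, 1-1=0, 1-5=-4, 1-8=-7
a = 5: 5--5=10, 5-0=5, 5-1=4, 5-5=0, 5-8=-3
a = 8: 8--5=13, 8-0=8, 8-1=7, 8-5=3, 8-8=0
Collecting distinct values (and noting 0 appears from a-a):
A - A = {-13, -10, -8, -7, -6, -5, -4, -3, -1, 0, 1, 3, 4, 5, 6, 7, 8, 10, 13}
|A - A| = 19

A - A = {-13, -10, -8, -7, -6, -5, -4, -3, -1, 0, 1, 3, 4, 5, 6, 7, 8, 10, 13}


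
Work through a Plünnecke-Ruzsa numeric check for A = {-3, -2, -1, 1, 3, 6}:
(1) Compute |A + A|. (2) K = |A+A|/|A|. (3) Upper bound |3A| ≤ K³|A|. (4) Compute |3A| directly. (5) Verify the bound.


|A| = 6.
Step 1: Compute A + A by enumerating all 36 pairs.
A + A = {-6, -5, -4, -3, -2, -1, 0, 1, 2, 3, 4, 5, 6, 7, 9, 12}, so |A + A| = 16.
Step 2: Doubling constant K = |A + A|/|A| = 16/6 = 16/6 ≈ 2.6667.
Step 3: Plünnecke-Ruzsa gives |3A| ≤ K³·|A| = (2.6667)³ · 6 ≈ 113.7778.
Step 4: Compute 3A = A + A + A directly by enumerating all triples (a,b,c) ∈ A³; |3A| = 25.
Step 5: Check 25 ≤ 113.7778? Yes ✓.

K = 16/6, Plünnecke-Ruzsa bound K³|A| ≈ 113.7778, |3A| = 25, inequality holds.


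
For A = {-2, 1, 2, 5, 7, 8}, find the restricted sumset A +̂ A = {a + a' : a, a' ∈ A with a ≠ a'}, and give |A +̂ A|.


Restricted sumset: A +̂ A = {a + a' : a ∈ A, a' ∈ A, a ≠ a'}.
Equivalently, take A + A and drop any sum 2a that is achievable ONLY as a + a for a ∈ A (i.e. sums representable only with equal summands).
Enumerate pairs (a, a') with a < a' (symmetric, so each unordered pair gives one sum; this covers all a ≠ a'):
  -2 + 1 = -1
  -2 + 2 = 0
  -2 + 5 = 3
  -2 + 7 = 5
  -2 + 8 = 6
  1 + 2 = 3
  1 + 5 = 6
  1 + 7 = 8
  1 + 8 = 9
  2 + 5 = 7
  2 + 7 = 9
  2 + 8 = 10
  5 + 7 = 12
  5 + 8 = 13
  7 + 8 = 15
Collected distinct sums: {-1, 0, 3, 5, 6, 7, 8, 9, 10, 12, 13, 15}
|A +̂ A| = 12
(Reference bound: |A +̂ A| ≥ 2|A| - 3 for |A| ≥ 2, with |A| = 6 giving ≥ 9.)

|A +̂ A| = 12


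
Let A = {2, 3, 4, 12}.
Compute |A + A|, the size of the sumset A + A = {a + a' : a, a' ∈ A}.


A + A = {a + a' : a, a' ∈ A}; |A| = 4.
General bounds: 2|A| - 1 ≤ |A + A| ≤ |A|(|A|+1)/2, i.e. 7 ≤ |A + A| ≤ 10.
Lower bound 2|A|-1 is attained iff A is an arithmetic progression.
Enumerate sums a + a' for a ≤ a' (symmetric, so this suffices):
a = 2: 2+2=4, 2+3=5, 2+4=6, 2+12=14
a = 3: 3+3=6, 3+4=7, 3+12=15
a = 4: 4+4=8, 4+12=16
a = 12: 12+12=24
Distinct sums: {4, 5, 6, 7, 8, 14, 15, 16, 24}
|A + A| = 9

|A + A| = 9


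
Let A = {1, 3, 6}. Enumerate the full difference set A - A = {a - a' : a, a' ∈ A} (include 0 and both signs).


A - A = {a - a' : a, a' ∈ A}.
Compute a - a' for each ordered pair (a, a'):
a = 1: 1-1=0, 1-3=-2, 1-6=-5
a = 3: 3-1=2, 3-3=0, 3-6=-3
a = 6: 6-1=5, 6-3=3, 6-6=0
Collecting distinct values (and noting 0 appears from a-a):
A - A = {-5, -3, -2, 0, 2, 3, 5}
|A - A| = 7

A - A = {-5, -3, -2, 0, 2, 3, 5}


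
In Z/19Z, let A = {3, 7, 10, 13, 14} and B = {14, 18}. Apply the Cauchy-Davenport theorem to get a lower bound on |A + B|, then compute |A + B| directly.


Cauchy-Davenport: |A + B| ≥ min(p, |A| + |B| - 1) for A, B nonempty in Z/pZ.
|A| = 5, |B| = 2, p = 19.
CD lower bound = min(19, 5 + 2 - 1) = min(19, 6) = 6.
Compute A + B mod 19 directly:
a = 3: 3+14=17, 3+18=2
a = 7: 7+14=2, 7+18=6
a = 10: 10+14=5, 10+18=9
a = 13: 13+14=8, 13+18=12
a = 14: 14+14=9, 14+18=13
A + B = {2, 5, 6, 8, 9, 12, 13, 17}, so |A + B| = 8.
Verify: 8 ≥ 6? Yes ✓.

CD lower bound = 6, actual |A + B| = 8.


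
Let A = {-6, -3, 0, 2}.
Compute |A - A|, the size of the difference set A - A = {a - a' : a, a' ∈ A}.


A - A = {a - a' : a, a' ∈ A}; |A| = 4.
Bounds: 2|A|-1 ≤ |A - A| ≤ |A|² - |A| + 1, i.e. 7 ≤ |A - A| ≤ 13.
Note: 0 ∈ A - A always (from a - a). The set is symmetric: if d ∈ A - A then -d ∈ A - A.
Enumerate nonzero differences d = a - a' with a > a' (then include -d):
Positive differences: {2, 3, 5, 6, 8}
Full difference set: {0} ∪ (positive diffs) ∪ (negative diffs).
|A - A| = 1 + 2·5 = 11 (matches direct enumeration: 11).

|A - A| = 11


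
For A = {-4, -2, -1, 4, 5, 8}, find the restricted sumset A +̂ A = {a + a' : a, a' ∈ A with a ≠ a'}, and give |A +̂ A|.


Restricted sumset: A +̂ A = {a + a' : a ∈ A, a' ∈ A, a ≠ a'}.
Equivalently, take A + A and drop any sum 2a that is achievable ONLY as a + a for a ∈ A (i.e. sums representable only with equal summands).
Enumerate pairs (a, a') with a < a' (symmetric, so each unordered pair gives one sum; this covers all a ≠ a'):
  -4 + -2 = -6
  -4 + -1 = -5
  -4 + 4 = 0
  -4 + 5 = 1
  -4 + 8 = 4
  -2 + -1 = -3
  -2 + 4 = 2
  -2 + 5 = 3
  -2 + 8 = 6
  -1 + 4 = 3
  -1 + 5 = 4
  -1 + 8 = 7
  4 + 5 = 9
  4 + 8 = 12
  5 + 8 = 13
Collected distinct sums: {-6, -5, -3, 0, 1, 2, 3, 4, 6, 7, 9, 12, 13}
|A +̂ A| = 13
(Reference bound: |A +̂ A| ≥ 2|A| - 3 for |A| ≥ 2, with |A| = 6 giving ≥ 9.)

|A +̂ A| = 13


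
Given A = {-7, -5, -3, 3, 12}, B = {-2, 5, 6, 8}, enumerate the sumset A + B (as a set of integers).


A + B = {a + b : a ∈ A, b ∈ B}.
Enumerate all |A|·|B| = 5·4 = 20 pairs (a, b) and collect distinct sums.
a = -7: -7+-2=-9, -7+5=-2, -7+6=-1, -7+8=1
a = -5: -5+-2=-7, -5+5=0, -5+6=1, -5+8=3
a = -3: -3+-2=-5, -3+5=2, -3+6=3, -3+8=5
a = 3: 3+-2=1, 3+5=8, 3+6=9, 3+8=11
a = 12: 12+-2=10, 12+5=17, 12+6=18, 12+8=20
Collecting distinct sums: A + B = {-9, -7, -5, -2, -1, 0, 1, 2, 3, 5, 8, 9, 10, 11, 17, 18, 20}
|A + B| = 17

A + B = {-9, -7, -5, -2, -1, 0, 1, 2, 3, 5, 8, 9, 10, 11, 17, 18, 20}


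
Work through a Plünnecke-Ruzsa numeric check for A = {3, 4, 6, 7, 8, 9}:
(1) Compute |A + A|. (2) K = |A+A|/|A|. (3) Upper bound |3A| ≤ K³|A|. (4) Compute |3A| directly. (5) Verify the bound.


|A| = 6.
Step 1: Compute A + A by enumerating all 36 pairs.
A + A = {6, 7, 8, 9, 10, 11, 12, 13, 14, 15, 16, 17, 18}, so |A + A| = 13.
Step 2: Doubling constant K = |A + A|/|A| = 13/6 = 13/6 ≈ 2.1667.
Step 3: Plünnecke-Ruzsa gives |3A| ≤ K³·|A| = (2.1667)³ · 6 ≈ 61.0278.
Step 4: Compute 3A = A + A + A directly by enumerating all triples (a,b,c) ∈ A³; |3A| = 19.
Step 5: Check 19 ≤ 61.0278? Yes ✓.

K = 13/6, Plünnecke-Ruzsa bound K³|A| ≈ 61.0278, |3A| = 19, inequality holds.


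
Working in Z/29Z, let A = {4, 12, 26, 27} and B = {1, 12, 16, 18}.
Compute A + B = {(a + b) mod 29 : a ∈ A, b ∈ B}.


Work in Z/29Z: reduce every sum a + b modulo 29.
Enumerate all 16 pairs:
a = 4: 4+1=5, 4+12=16, 4+16=20, 4+18=22
a = 12: 12+1=13, 12+12=24, 12+16=28, 12+18=1
a = 26: 26+1=27, 26+12=9, 26+16=13, 26+18=15
a = 27: 27+1=28, 27+12=10, 27+16=14, 27+18=16
Distinct residues collected: {1, 5, 9, 10, 13, 14, 15, 16, 20, 22, 24, 27, 28}
|A + B| = 13 (out of 29 total residues).

A + B = {1, 5, 9, 10, 13, 14, 15, 16, 20, 22, 24, 27, 28}
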